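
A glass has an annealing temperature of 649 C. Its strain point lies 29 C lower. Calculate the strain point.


Strain point = annealing point - difference:
  T_strain = 649 - 29 = 620 C

620 C


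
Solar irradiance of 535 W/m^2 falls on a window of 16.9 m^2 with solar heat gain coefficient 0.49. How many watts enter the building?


Solar heat gain: Q = Area * SHGC * Irradiance
  Q = 16.9 * 0.49 * 535 = 4430.3 W

4430.3 W


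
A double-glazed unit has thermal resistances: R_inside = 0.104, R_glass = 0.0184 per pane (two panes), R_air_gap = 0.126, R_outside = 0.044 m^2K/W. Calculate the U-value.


Total thermal resistance (series):
  R_total = R_in + R_glass + R_air + R_glass + R_out
  R_total = 0.104 + 0.0184 + 0.126 + 0.0184 + 0.044 = 0.3108 m^2K/W
U-value = 1 / R_total = 1 / 0.3108 = 3.218 W/m^2K

3.218 W/m^2K


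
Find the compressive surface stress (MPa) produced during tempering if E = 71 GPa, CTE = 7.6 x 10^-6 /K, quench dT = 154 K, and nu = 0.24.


Tempering stress: sigma = E * alpha * dT / (1 - nu)
  E (MPa) = 71 * 1000 = 71000
  Numerator = 71000 * (7.6 x 10^-6) * 154 = 83.0984
  Denominator = 1 - 0.24 = 0.76
  sigma = 83.0984 / 0.76 = 109.3 MPa

109.3 MPa


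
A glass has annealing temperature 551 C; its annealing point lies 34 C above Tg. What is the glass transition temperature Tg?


Rearrange T_anneal = Tg + offset for Tg:
  Tg = T_anneal - offset = 551 - 34 = 517 C

517 C


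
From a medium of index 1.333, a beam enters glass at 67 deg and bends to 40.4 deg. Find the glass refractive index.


Apply Snell's law: n1 * sin(theta1) = n2 * sin(theta2)
  n2 = n1 * sin(theta1) / sin(theta2)
  sin(67) = 0.920505
  sin(40.4) = 0.64812
  n2 = 1.333 * 0.920505 / 0.64812 = 1.8932

1.8932


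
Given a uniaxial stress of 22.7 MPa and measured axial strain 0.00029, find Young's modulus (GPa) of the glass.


Young's modulus: E = stress / strain
  E = 22.7 MPa / 0.00029 = 78275.86 MPa
Convert to GPa: 78275.86 / 1000 = 78.28 GPa

78.28 GPa


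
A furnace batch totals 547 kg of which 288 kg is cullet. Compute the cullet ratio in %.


Cullet ratio = (cullet mass / total batch mass) * 100
  Ratio = 288 / 547 * 100 = 52.65%

52.65%


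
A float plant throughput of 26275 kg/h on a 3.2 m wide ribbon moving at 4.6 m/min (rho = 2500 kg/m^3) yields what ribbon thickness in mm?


Ribbon cross-section from mass balance:
  Volume rate = throughput / density = 26275 / 2500 = 10.51 m^3/h
  thickness = volume rate / (speed * 60 * width), i.e.
  thickness = throughput / (60 * speed * width * density) * 1000
  thickness = 26275 / (60 * 4.6 * 3.2 * 2500) * 1000 = 11.9 mm

11.9 mm


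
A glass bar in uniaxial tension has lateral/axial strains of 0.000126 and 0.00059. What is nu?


Poisson's ratio: nu = lateral strain / axial strain
  nu = 0.000126 / 0.00059 = 0.2136

0.2136


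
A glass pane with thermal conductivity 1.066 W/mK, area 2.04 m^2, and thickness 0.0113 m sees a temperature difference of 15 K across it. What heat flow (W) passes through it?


Fourier's law: Q = k * A * dT / t
  Q = 1.066 * 2.04 * 15 / 0.0113
  Q = 32.6196 / 0.0113 = 2886.7 W

2886.7 W


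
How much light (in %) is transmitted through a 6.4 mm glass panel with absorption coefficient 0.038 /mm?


Beer-Lambert law: T = exp(-alpha * thickness)
  exponent = -0.038 * 6.4 = -0.2432
  T = exp(-0.2432) = 0.7841
  Percentage = 0.7841 * 100 = 78.41%

78.41%


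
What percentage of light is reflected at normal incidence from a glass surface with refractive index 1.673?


Fresnel reflectance at normal incidence:
  R = ((n - 1)/(n + 1))^2
  (n - 1)/(n + 1) = (1.673 - 1)/(1.673 + 1) = 0.251777
  R = 0.251777^2 = 0.0633917
  R(%) = 0.0633917 * 100 = 6.339%

6.339%


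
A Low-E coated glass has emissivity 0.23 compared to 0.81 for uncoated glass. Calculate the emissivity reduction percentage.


Percentage reduction = (1 - coated/uncoated) * 100
  Ratio = 0.23 / 0.81 = 0.284
  Reduction = (1 - 0.284) * 100 = 71.6%

71.6%


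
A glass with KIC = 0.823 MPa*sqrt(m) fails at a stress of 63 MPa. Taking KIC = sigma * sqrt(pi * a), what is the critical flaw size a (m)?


Rearrange KIC = sigma * sqrt(pi * a):
  sqrt(pi * a) = KIC / sigma
  sqrt(pi * a) = 0.823 / 63 = 0.013063
  a = (KIC / sigma)^2 / pi
  a = 0.013063^2 / pi = 0.0000543 m

0.0000543 m


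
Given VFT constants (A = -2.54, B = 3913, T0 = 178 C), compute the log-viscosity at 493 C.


VFT equation: log(eta) = A + B / (T - T0)
  T - T0 = 493 - 178 = 315
  B / (T - T0) = 3913 / 315 = 12.422
  log(eta) = -2.54 + 12.422 = 9.882

9.882


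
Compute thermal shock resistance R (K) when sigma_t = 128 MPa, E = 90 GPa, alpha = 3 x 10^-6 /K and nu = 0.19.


Thermal shock resistance: R = sigma * (1 - nu) / (E * alpha)
  Numerator = 128 * (1 - 0.19) = 103.68
  Denominator = 90 * 1000 * (3 x 10^-6) = 0.27
  R = 103.68 / 0.27 = 384.0 K

384.0 K


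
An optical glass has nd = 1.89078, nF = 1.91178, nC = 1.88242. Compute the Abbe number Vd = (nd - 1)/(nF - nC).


Abbe number formula: Vd = (nd - 1) / (nF - nC)
  nd - 1 = 1.89078 - 1 = 0.89078
  nF - nC = 1.91178 - 1.88242 = 0.02936
  Vd = 0.89078 / 0.02936 = 30.34

30.34


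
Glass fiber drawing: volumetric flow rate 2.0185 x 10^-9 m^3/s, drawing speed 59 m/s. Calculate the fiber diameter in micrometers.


Cross-sectional area from continuity:
  A = Q / v = 2.0185 x 10^-9 / 59 = 3.421186 x 10^-11 m^2
Diameter from circular cross-section:
  d = sqrt(4A / pi) * 10^6 (m -> um)
  d = sqrt(4 * 3.421186 x 10^-11 / pi) * 10^6 = 6.6 um

6.6 um


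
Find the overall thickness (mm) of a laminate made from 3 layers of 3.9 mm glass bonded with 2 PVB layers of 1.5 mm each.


Total thickness = glass contribution + PVB contribution
  Glass: 3 * 3.9 = 11.7 mm
  PVB: 2 * 1.5 = 3.0 mm
  Total = 11.7 + 3.0 = 14.7 mm

14.7 mm


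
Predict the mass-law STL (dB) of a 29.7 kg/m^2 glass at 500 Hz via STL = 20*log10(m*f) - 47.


Mass law: STL = 20 * log10(m * f) - 47
  m * f = 29.7 * 500 = 14850
  log10(14850) = 4.17173
  STL = 20 * 4.17173 - 47 = 83.4346 - 47 = 36.4 dB

36.4 dB


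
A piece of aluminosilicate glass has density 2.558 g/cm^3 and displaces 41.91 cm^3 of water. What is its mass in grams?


Rearrange rho = m / V:
  m = rho * V
  m = 2.558 * 41.91 = 107.206 g

107.206 g


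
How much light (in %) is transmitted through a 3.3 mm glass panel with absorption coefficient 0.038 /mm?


Beer-Lambert law: T = exp(-alpha * thickness)
  exponent = -0.038 * 3.3 = -0.1254
  T = exp(-0.1254) = 0.8821
  Percentage = 0.8821 * 100 = 88.21%

88.21%


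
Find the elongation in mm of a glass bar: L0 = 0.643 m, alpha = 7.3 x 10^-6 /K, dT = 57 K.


Thermal expansion formula: dL = alpha * L0 * dT
  dL = (7.3 x 10^-6) * 0.643 * 57 = 0.00026755 m
Convert to mm: 0.00026755 * 1000 = 0.2676 mm

0.2676 mm


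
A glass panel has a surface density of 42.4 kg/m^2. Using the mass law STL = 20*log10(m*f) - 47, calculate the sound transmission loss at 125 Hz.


Mass law: STL = 20 * log10(m * f) - 47
  m * f = 42.4 * 125 = 5300
  log10(5300) = 3.72428
  STL = 20 * 3.72428 - 47 = 74.4856 - 47 = 27.5 dB

27.5 dB


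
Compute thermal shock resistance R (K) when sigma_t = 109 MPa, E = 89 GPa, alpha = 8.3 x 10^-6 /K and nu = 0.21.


Thermal shock resistance: R = sigma * (1 - nu) / (E * alpha)
  Numerator = 109 * (1 - 0.21) = 86.11
  Denominator = 89 * 1000 * (8.3 x 10^-6) = 0.7387
  R = 86.11 / 0.7387 = 116.6 K

116.6 K


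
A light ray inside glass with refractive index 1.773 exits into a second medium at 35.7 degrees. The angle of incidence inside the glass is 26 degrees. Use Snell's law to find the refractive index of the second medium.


Apply Snell's law: n1 * sin(theta1) = n2 * sin(theta2)
  n2 = n1 * sin(theta1) / sin(theta2)
  sin(26) = 0.438371
  sin(35.7) = 0.583541
  n2 = 1.773 * 0.438371 / 0.583541 = 1.3319

1.3319


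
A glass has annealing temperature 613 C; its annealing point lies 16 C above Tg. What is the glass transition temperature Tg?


Rearrange T_anneal = Tg + offset for Tg:
  Tg = T_anneal - offset = 613 - 16 = 597 C

597 C


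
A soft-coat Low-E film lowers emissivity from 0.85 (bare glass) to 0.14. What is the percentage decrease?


Percentage reduction = (1 - coated/uncoated) * 100
  Ratio = 0.14 / 0.85 = 0.1647
  Reduction = (1 - 0.1647) * 100 = 83.5%

83.5%


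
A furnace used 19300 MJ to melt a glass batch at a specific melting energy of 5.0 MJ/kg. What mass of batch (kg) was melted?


Rearrange E = m * s for m:
  m = E / s
  m = 19300 / 5.0 = 3860.0 kg

3860.0 kg


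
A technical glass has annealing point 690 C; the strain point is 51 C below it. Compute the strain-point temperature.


Strain point = annealing point - difference:
  T_strain = 690 - 51 = 639 C

639 C


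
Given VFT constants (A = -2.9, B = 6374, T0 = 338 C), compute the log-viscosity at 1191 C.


VFT equation: log(eta) = A + B / (T - T0)
  T - T0 = 1191 - 338 = 853
  B / (T - T0) = 6374 / 853 = 7.472
  log(eta) = -2.9 + 7.472 = 4.572

4.572


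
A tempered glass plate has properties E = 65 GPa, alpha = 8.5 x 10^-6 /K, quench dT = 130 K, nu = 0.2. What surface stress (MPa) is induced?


Tempering stress: sigma = E * alpha * dT / (1 - nu)
  E (MPa) = 65 * 1000 = 65000
  Numerator = 65000 * (8.5 x 10^-6) * 130 = 71.825
  Denominator = 1 - 0.2 = 0.8
  sigma = 71.825 / 0.8 = 89.8 MPa

89.8 MPa


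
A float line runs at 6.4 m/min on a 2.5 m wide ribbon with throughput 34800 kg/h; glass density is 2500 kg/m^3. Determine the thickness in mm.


Ribbon cross-section from mass balance:
  Volume rate = throughput / density = 34800 / 2500 = 13.92 m^3/h
  thickness = volume rate / (speed * 60 * width), i.e.
  thickness = throughput / (60 * speed * width * density) * 1000
  thickness = 34800 / (60 * 6.4 * 2.5 * 2500) * 1000 = 14.5 mm

14.5 mm


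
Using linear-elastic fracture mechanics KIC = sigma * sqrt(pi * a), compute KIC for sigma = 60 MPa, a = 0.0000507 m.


Fracture toughness: KIC = sigma * sqrt(pi * a)
  pi * a = pi * 0.0000507 = 0.000159279
  sqrt(pi * a) = 0.012621
  KIC = 60 * 0.012621 = 0.757 MPa*sqrt(m)

0.757 MPa*sqrt(m)


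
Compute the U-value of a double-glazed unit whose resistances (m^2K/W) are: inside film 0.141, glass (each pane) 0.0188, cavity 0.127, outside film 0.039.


Total thermal resistance (series):
  R_total = R_in + R_glass + R_air + R_glass + R_out
  R_total = 0.141 + 0.0188 + 0.127 + 0.0188 + 0.039 = 0.3446 m^2K/W
U-value = 1 / R_total = 1 / 0.3446 = 2.902 W/m^2K

2.902 W/m^2K


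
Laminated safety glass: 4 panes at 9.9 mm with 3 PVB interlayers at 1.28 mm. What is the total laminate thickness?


Total thickness = glass contribution + PVB contribution
  Glass: 4 * 9.9 = 39.6 mm
  PVB: 3 * 1.28 = 3.84 mm
  Total = 39.6 + 3.84 = 43.44 mm

43.44 mm


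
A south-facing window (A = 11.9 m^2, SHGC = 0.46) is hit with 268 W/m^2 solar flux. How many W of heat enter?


Solar heat gain: Q = Area * SHGC * Irradiance
  Q = 11.9 * 0.46 * 268 = 1467 W

1467 W


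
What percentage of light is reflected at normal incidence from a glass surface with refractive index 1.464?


Fresnel reflectance at normal incidence:
  R = ((n - 1)/(n + 1))^2
  (n - 1)/(n + 1) = (1.464 - 1)/(1.464 + 1) = 0.188312
  R = 0.188312^2 = 0.0354614
  R(%) = 0.0354614 * 100 = 3.546%

3.546%


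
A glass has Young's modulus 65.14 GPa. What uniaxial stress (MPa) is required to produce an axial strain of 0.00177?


Rearrange E = sigma / epsilon:
  sigma = E * epsilon
  E (MPa) = 65.14 * 1000 = 65140
  sigma = 65140 * 0.00177 = 115.3 MPa

115.3 MPa


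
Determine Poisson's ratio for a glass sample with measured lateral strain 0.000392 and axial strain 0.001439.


Poisson's ratio: nu = lateral strain / axial strain
  nu = 0.000392 / 0.001439 = 0.2724

0.2724


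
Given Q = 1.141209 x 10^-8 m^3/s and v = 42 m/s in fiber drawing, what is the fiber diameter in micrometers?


Cross-sectional area from continuity:
  A = Q / v = 1.141209 x 10^-8 / 42 = 2.717164 x 10^-10 m^2
Diameter from circular cross-section:
  d = sqrt(4A / pi) * 10^6 (m -> um)
  d = sqrt(4 * 2.717164 x 10^-10 / pi) * 10^6 = 18.6 um

18.6 um


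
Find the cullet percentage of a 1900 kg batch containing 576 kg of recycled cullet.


Cullet ratio = (cullet mass / total batch mass) * 100
  Ratio = 576 / 1900 * 100 = 30.32%

30.32%


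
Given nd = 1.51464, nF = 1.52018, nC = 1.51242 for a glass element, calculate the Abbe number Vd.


Abbe number formula: Vd = (nd - 1) / (nF - nC)
  nd - 1 = 1.51464 - 1 = 0.51464
  nF - nC = 1.52018 - 1.51242 = 0.00776
  Vd = 0.51464 / 0.00776 = 66.32

66.32


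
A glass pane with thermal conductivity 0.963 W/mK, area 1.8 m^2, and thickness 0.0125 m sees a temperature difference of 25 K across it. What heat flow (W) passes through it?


Fourier's law: Q = k * A * dT / t
  Q = 0.963 * 1.8 * 25 / 0.0125
  Q = 43.335 / 0.0125 = 3466.8 W

3466.8 W


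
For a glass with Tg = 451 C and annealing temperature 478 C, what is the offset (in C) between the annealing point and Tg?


Offset = T_anneal - Tg:
  offset = 478 - 451 = 27 C

27 C


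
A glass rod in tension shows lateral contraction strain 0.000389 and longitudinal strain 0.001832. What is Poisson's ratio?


Poisson's ratio: nu = lateral strain / axial strain
  nu = 0.000389 / 0.001832 = 0.2123

0.2123


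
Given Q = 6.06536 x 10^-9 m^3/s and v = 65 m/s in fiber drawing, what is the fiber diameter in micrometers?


Cross-sectional area from continuity:
  A = Q / v = 6.06536 x 10^-9 / 65 = 9.331323 x 10^-11 m^2
Diameter from circular cross-section:
  d = sqrt(4A / pi) * 10^6 (m -> um)
  d = sqrt(4 * 9.331323 x 10^-11 / pi) * 10^6 = 10.9 um

10.9 um


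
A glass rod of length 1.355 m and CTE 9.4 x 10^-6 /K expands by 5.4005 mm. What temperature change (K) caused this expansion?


Rearrange dL = alpha * L0 * dT for dT:
  dT = dL / (alpha * L0)
  dL (m) = 5.4005 / 1000 = 0.0054005
  dT = 0.0054005 / ((9.4 x 10^-6) * 1.355) = 424.0 K

424.0 K


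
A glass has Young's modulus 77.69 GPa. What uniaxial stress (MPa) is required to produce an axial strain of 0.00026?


Rearrange E = sigma / epsilon:
  sigma = E * epsilon
  E (MPa) = 77.69 * 1000 = 77690
  sigma = 77690 * 0.00026 = 20.2 MPa

20.2 MPa


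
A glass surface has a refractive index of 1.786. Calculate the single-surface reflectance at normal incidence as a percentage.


Fresnel reflectance at normal incidence:
  R = ((n - 1)/(n + 1))^2
  (n - 1)/(n + 1) = (1.786 - 1)/(1.786 + 1) = 0.282125
  R = 0.282125^2 = 0.0795945
  R(%) = 0.0795945 * 100 = 7.959%

7.959%


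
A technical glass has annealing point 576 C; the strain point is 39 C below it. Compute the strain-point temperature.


Strain point = annealing point - difference:
  T_strain = 576 - 39 = 537 C

537 C


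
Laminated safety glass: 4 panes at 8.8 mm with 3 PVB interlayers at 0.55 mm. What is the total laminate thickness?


Total thickness = glass contribution + PVB contribution
  Glass: 4 * 8.8 = 35.2 mm
  PVB: 3 * 0.55 = 1.65 mm
  Total = 35.2 + 1.65 = 36.85 mm

36.85 mm


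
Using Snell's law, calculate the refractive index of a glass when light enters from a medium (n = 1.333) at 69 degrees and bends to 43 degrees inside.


Apply Snell's law: n1 * sin(theta1) = n2 * sin(theta2)
  n2 = n1 * sin(theta1) / sin(theta2)
  sin(69) = 0.93358
  sin(43) = 0.681998
  n2 = 1.333 * 0.93358 / 0.681998 = 1.8247

1.8247


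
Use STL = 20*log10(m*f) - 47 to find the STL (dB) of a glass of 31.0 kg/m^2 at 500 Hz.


Mass law: STL = 20 * log10(m * f) - 47
  m * f = 31.0 * 500 = 15500
  log10(15500) = 4.19033
  STL = 20 * 4.19033 - 47 = 83.8066 - 47 = 36.8 dB

36.8 dB


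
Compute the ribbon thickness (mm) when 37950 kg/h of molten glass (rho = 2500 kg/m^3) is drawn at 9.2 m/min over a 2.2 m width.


Ribbon cross-section from mass balance:
  Volume rate = throughput / density = 37950 / 2500 = 15.18 m^3/h
  thickness = volume rate / (speed * 60 * width), i.e.
  thickness = throughput / (60 * speed * width * density) * 1000
  thickness = 37950 / (60 * 9.2 * 2.2 * 2500) * 1000 = 12.5 mm

12.5 mm


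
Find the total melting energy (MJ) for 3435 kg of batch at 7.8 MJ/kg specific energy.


Total energy = mass * specific energy
  E = 3435 * 7.8 = 26793 MJ

26793 MJ


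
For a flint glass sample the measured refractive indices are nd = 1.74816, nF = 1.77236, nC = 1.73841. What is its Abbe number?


Abbe number formula: Vd = (nd - 1) / (nF - nC)
  nd - 1 = 1.74816 - 1 = 0.74816
  nF - nC = 1.77236 - 1.73841 = 0.03395
  Vd = 0.74816 / 0.03395 = 22.04

22.04


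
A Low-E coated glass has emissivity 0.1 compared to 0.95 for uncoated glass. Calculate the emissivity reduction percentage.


Percentage reduction = (1 - coated/uncoated) * 100
  Ratio = 0.1 / 0.95 = 0.1053
  Reduction = (1 - 0.1053) * 100 = 89.5%

89.5%


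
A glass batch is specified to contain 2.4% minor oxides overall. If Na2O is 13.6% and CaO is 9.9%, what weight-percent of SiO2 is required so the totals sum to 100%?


Known pieces sum to 100%:
  SiO2 = 100 - (others + Na2O + CaO)
  SiO2 = 100 - (2.4 + 13.6 + 9.9) = 74.1%

74.1%


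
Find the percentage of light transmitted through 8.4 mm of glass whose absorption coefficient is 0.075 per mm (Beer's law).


Beer-Lambert law: T = exp(-alpha * thickness)
  exponent = -0.075 * 8.4 = -0.63
  T = exp(-0.63) = 0.5326
  Percentage = 0.5326 * 100 = 53.26%

53.26%


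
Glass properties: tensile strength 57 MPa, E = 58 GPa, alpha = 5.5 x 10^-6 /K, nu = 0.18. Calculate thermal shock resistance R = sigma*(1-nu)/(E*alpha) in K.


Thermal shock resistance: R = sigma * (1 - nu) / (E * alpha)
  Numerator = 57 * (1 - 0.18) = 46.74
  Denominator = 58 * 1000 * (5.5 x 10^-6) = 0.319
  R = 46.74 / 0.319 = 146.5 K

146.5 K


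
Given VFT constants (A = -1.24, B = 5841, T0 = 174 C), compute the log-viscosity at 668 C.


VFT equation: log(eta) = A + B / (T - T0)
  T - T0 = 668 - 174 = 494
  B / (T - T0) = 5841 / 494 = 11.824
  log(eta) = -1.24 + 11.824 = 10.584

10.584


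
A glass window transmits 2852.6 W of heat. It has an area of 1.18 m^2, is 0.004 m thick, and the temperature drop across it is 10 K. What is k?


Fourier's law rearranged: k = Q * t / (A * dT)
  Numerator = 2852.6 * 0.004 = 11.4104
  Denominator = 1.18 * 10 = 11.8
  k = 11.4104 / 11.8 = 0.967 W/mK

0.967 W/mK


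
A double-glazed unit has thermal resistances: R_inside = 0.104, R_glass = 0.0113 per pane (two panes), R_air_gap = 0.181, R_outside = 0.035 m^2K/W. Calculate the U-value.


Total thermal resistance (series):
  R_total = R_in + R_glass + R_air + R_glass + R_out
  R_total = 0.104 + 0.0113 + 0.181 + 0.0113 + 0.035 = 0.3426 m^2K/W
U-value = 1 / R_total = 1 / 0.3426 = 2.919 W/m^2K

2.919 W/m^2K


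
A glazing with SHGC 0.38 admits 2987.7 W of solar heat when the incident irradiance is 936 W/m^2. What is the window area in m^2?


Rearrange Q = Area * SHGC * Irradiance:
  Area = Q / (SHGC * Irradiance)
  Area = 2987.7 / (0.38 * 936) = 8.4 m^2

8.4 m^2


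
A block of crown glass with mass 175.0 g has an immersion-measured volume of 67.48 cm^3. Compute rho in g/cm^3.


Use the definition of density:
  rho = mass / volume
  rho = 175.0 / 67.48 = 2.593 g/cm^3

2.593 g/cm^3


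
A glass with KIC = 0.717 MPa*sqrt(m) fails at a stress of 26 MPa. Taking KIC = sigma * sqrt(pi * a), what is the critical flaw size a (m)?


Rearrange KIC = sigma * sqrt(pi * a):
  sqrt(pi * a) = KIC / sigma
  sqrt(pi * a) = 0.717 / 26 = 0.027577
  a = (KIC / sigma)^2 / pi
  a = 0.027577^2 / pi = 0.0002421 m

0.0002421 m


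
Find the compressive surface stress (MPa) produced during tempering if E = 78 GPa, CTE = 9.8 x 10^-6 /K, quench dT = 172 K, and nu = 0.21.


Tempering stress: sigma = E * alpha * dT / (1 - nu)
  E (MPa) = 78 * 1000 = 78000
  Numerator = 78000 * (9.8 x 10^-6) * 172 = 131.4768
  Denominator = 1 - 0.21 = 0.79
  sigma = 131.4768 / 0.79 = 166.4 MPa

166.4 MPa


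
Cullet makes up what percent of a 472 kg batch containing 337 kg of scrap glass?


Cullet ratio = (cullet mass / total batch mass) * 100
  Ratio = 337 / 472 * 100 = 71.4%

71.4%


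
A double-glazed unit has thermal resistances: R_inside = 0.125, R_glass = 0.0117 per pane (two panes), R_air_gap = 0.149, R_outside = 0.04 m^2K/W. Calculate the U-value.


Total thermal resistance (series):
  R_total = R_in + R_glass + R_air + R_glass + R_out
  R_total = 0.125 + 0.0117 + 0.149 + 0.0117 + 0.04 = 0.3374 m^2K/W
U-value = 1 / R_total = 1 / 0.3374 = 2.964 W/m^2K

2.964 W/m^2K


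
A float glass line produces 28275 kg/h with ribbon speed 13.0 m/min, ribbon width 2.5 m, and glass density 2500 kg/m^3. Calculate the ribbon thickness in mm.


Ribbon cross-section from mass balance:
  Volume rate = throughput / density = 28275 / 2500 = 11.31 m^3/h
  thickness = volume rate / (speed * 60 * width), i.e.
  thickness = throughput / (60 * speed * width * density) * 1000
  thickness = 28275 / (60 * 13.0 * 2.5 * 2500) * 1000 = 5.8 mm

5.8 mm


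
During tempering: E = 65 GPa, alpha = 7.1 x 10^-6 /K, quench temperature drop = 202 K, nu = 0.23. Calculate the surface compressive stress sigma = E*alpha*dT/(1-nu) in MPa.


Tempering stress: sigma = E * alpha * dT / (1 - nu)
  E (MPa) = 65 * 1000 = 65000
  Numerator = 65000 * (7.1 x 10^-6) * 202 = 93.223
  Denominator = 1 - 0.23 = 0.77
  sigma = 93.223 / 0.77 = 121.1 MPa

121.1 MPa


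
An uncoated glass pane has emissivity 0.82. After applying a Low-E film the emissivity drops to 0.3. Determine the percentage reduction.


Percentage reduction = (1 - coated/uncoated) * 100
  Ratio = 0.3 / 0.82 = 0.3659
  Reduction = (1 - 0.3659) * 100 = 63.4%

63.4%


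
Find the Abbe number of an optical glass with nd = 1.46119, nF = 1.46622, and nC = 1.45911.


Abbe number formula: Vd = (nd - 1) / (nF - nC)
  nd - 1 = 1.46119 - 1 = 0.46119
  nF - nC = 1.46622 - 1.45911 = 0.00711
  Vd = 0.46119 / 0.00711 = 64.86

64.86


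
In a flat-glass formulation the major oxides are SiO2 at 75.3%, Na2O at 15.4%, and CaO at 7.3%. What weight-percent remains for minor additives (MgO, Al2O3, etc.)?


Sum the three major oxides:
  SiO2 + Na2O + CaO = 75.3 + 15.4 + 7.3 = 98.0%
Subtract from 100%:
  Others = 100 - 98.0 = 2.0%

2.0%


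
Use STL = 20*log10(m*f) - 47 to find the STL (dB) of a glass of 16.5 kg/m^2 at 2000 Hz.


Mass law: STL = 20 * log10(m * f) - 47
  m * f = 16.5 * 2000 = 33000
  log10(33000) = 4.51851
  STL = 20 * 4.51851 - 47 = 90.3702 - 47 = 43.4 dB

43.4 dB


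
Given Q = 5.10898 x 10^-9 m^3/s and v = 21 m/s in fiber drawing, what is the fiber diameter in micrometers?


Cross-sectional area from continuity:
  A = Q / v = 5.10898 x 10^-9 / 21 = 2.432848 x 10^-10 m^2
Diameter from circular cross-section:
  d = sqrt(4A / pi) * 10^6 (m -> um)
  d = sqrt(4 * 2.432848 x 10^-10 / pi) * 10^6 = 17.6 um

17.6 um


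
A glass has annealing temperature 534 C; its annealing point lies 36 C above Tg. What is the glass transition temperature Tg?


Rearrange T_anneal = Tg + offset for Tg:
  Tg = T_anneal - offset = 534 - 36 = 498 C

498 C


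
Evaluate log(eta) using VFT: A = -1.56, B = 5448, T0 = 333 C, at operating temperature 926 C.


VFT equation: log(eta) = A + B / (T - T0)
  T - T0 = 926 - 333 = 593
  B / (T - T0) = 5448 / 593 = 9.187
  log(eta) = -1.56 + 9.187 = 7.627

7.627


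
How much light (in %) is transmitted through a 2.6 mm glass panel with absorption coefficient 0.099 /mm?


Beer-Lambert law: T = exp(-alpha * thickness)
  exponent = -0.099 * 2.6 = -0.2574
  T = exp(-0.2574) = 0.7731
  Percentage = 0.7731 * 100 = 77.31%

77.31%


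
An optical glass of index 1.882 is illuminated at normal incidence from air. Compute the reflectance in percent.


Fresnel reflectance at normal incidence:
  R = ((n - 1)/(n + 1))^2
  (n - 1)/(n + 1) = (1.882 - 1)/(1.882 + 1) = 0.306037
  R = 0.306037^2 = 0.0936586
  R(%) = 0.0936586 * 100 = 9.366%

9.366%


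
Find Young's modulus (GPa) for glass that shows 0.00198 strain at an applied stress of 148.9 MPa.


Young's modulus: E = stress / strain
  E = 148.9 MPa / 0.00198 = 75202.02 MPa
Convert to GPa: 75202.02 / 1000 = 75.2 GPa

75.2 GPa


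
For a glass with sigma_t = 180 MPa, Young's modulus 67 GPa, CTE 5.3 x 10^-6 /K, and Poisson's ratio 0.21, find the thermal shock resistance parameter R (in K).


Thermal shock resistance: R = sigma * (1 - nu) / (E * alpha)
  Numerator = 180 * (1 - 0.21) = 142.2
  Denominator = 67 * 1000 * (5.3 x 10^-6) = 0.3551
  R = 142.2 / 0.3551 = 400.5 K

400.5 K


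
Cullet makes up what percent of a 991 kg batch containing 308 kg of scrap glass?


Cullet ratio = (cullet mass / total batch mass) * 100
  Ratio = 308 / 991 * 100 = 31.08%

31.08%


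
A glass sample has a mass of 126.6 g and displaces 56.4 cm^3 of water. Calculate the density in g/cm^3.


Use the definition of density:
  rho = mass / volume
  rho = 126.6 / 56.4 = 2.245 g/cm^3

2.245 g/cm^3


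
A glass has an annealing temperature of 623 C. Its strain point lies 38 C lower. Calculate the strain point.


Strain point = annealing point - difference:
  T_strain = 623 - 38 = 585 C

585 C


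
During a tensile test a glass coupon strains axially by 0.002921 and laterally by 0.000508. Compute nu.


Poisson's ratio: nu = lateral strain / axial strain
  nu = 0.000508 / 0.002921 = 0.1739

0.1739


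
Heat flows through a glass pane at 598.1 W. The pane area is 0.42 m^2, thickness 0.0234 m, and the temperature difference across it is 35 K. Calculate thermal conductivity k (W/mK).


Fourier's law rearranged: k = Q * t / (A * dT)
  Numerator = 598.1 * 0.0234 = 13.99554
  Denominator = 0.42 * 35 = 14.7
  k = 13.99554 / 14.7 = 0.952 W/mK

0.952 W/mK


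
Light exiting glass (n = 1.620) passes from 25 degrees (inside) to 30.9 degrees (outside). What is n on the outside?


Apply Snell's law: n1 * sin(theta1) = n2 * sin(theta2)
  n2 = n1 * sin(theta1) / sin(theta2)
  sin(25) = 0.422618
  sin(30.9) = 0.513541
  n2 = 1.620 * 0.422618 / 0.513541 = 1.3332

1.3332


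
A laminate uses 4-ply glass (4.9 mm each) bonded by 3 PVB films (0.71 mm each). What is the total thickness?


Total thickness = glass contribution + PVB contribution
  Glass: 4 * 4.9 = 19.6 mm
  PVB: 3 * 0.71 = 2.13 mm
  Total = 19.6 + 2.13 = 21.73 mm

21.73 mm


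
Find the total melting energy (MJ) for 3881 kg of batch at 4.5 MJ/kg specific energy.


Total energy = mass * specific energy
  E = 3881 * 4.5 = 17464.5 MJ

17464.5 MJ


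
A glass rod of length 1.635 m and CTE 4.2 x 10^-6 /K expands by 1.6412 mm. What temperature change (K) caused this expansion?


Rearrange dL = alpha * L0 * dT for dT:
  dT = dL / (alpha * L0)
  dL (m) = 1.6412 / 1000 = 0.0016412
  dT = 0.0016412 / ((4.2 x 10^-6) * 1.635) = 239.0 K

239.0 K


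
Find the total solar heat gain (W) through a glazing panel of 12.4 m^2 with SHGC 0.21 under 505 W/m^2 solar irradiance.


Solar heat gain: Q = Area * SHGC * Irradiance
  Q = 12.4 * 0.21 * 505 = 1315 W

1315 W


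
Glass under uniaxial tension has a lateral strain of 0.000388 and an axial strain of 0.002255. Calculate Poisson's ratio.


Poisson's ratio: nu = lateral strain / axial strain
  nu = 0.000388 / 0.002255 = 0.1721

0.1721


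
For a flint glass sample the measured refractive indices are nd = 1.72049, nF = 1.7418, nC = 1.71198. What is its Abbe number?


Abbe number formula: Vd = (nd - 1) / (nF - nC)
  nd - 1 = 1.72049 - 1 = 0.72049
  nF - nC = 1.7418 - 1.71198 = 0.02982
  Vd = 0.72049 / 0.02982 = 24.16

24.16


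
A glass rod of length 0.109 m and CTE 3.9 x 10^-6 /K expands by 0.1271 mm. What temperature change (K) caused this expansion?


Rearrange dL = alpha * L0 * dT for dT:
  dT = dL / (alpha * L0)
  dL (m) = 0.1271 / 1000 = 0.0001271
  dT = 0.0001271 / ((3.9 x 10^-6) * 0.109) = 299.0 K

299.0 K


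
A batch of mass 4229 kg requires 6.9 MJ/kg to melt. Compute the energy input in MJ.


Total energy = mass * specific energy
  E = 4229 * 6.9 = 29180.1 MJ

29180.1 MJ


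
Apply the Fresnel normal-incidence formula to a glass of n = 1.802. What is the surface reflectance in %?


Fresnel reflectance at normal incidence:
  R = ((n - 1)/(n + 1))^2
  (n - 1)/(n + 1) = (1.802 - 1)/(1.802 + 1) = 0.286224
  R = 0.286224^2 = 0.0819242
  R(%) = 0.0819242 * 100 = 8.192%

8.192%


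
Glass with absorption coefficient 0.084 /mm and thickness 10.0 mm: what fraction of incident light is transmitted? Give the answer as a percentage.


Beer-Lambert law: T = exp(-alpha * thickness)
  exponent = -0.084 * 10.0 = -0.84
  T = exp(-0.84) = 0.4317
  Percentage = 0.4317 * 100 = 43.17%

43.17%


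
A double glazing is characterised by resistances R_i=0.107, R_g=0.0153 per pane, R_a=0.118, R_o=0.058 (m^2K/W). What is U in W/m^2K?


Total thermal resistance (series):
  R_total = R_in + R_glass + R_air + R_glass + R_out
  R_total = 0.107 + 0.0153 + 0.118 + 0.0153 + 0.058 = 0.3136 m^2K/W
U-value = 1 / R_total = 1 / 0.3136 = 3.189 W/m^2K

3.189 W/m^2K


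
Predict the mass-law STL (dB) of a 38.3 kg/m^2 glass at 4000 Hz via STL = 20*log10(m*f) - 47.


Mass law: STL = 20 * log10(m * f) - 47
  m * f = 38.3 * 4000 = 153200
  log10(153200) = 5.18526
  STL = 20 * 5.18526 - 47 = 103.7052 - 47 = 56.7 dB

56.7 dB


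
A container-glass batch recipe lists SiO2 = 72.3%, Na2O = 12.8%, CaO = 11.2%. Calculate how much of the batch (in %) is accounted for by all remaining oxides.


Sum the three major oxides:
  SiO2 + Na2O + CaO = 72.3 + 12.8 + 11.2 = 96.3%
Subtract from 100%:
  Others = 100 - 96.3 = 3.7%

3.7%


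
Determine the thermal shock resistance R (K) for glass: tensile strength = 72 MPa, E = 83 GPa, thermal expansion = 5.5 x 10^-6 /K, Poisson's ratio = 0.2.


Thermal shock resistance: R = sigma * (1 - nu) / (E * alpha)
  Numerator = 72 * (1 - 0.2) = 57.6
  Denominator = 83 * 1000 * (5.5 x 10^-6) = 0.4565
  R = 57.6 / 0.4565 = 126.2 K

126.2 K


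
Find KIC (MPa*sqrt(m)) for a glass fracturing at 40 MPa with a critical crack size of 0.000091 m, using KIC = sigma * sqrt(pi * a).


Fracture toughness: KIC = sigma * sqrt(pi * a)
  pi * a = pi * 0.000091 = 0.000285885
  sqrt(pi * a) = 0.016908
  KIC = 40 * 0.016908 = 0.676 MPa*sqrt(m)

0.676 MPa*sqrt(m)


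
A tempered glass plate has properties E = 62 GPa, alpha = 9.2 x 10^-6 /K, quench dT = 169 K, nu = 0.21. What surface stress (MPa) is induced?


Tempering stress: sigma = E * alpha * dT / (1 - nu)
  E (MPa) = 62 * 1000 = 62000
  Numerator = 62000 * (9.2 x 10^-6) * 169 = 96.3976
  Denominator = 1 - 0.21 = 0.79
  sigma = 96.3976 / 0.79 = 122.0 MPa

122.0 MPa


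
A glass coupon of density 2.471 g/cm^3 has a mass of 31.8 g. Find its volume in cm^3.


Rearrange rho = m / V:
  V = m / rho
  V = 31.8 / 2.471 = 12.869 cm^3

12.869 cm^3


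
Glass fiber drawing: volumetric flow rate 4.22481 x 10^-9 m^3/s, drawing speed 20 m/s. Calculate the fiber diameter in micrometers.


Cross-sectional area from continuity:
  A = Q / v = 4.22481 x 10^-9 / 20 = 2.112405 x 10^-10 m^2
Diameter from circular cross-section:
  d = sqrt(4A / pi) * 10^6 (m -> um)
  d = sqrt(4 * 2.112405 x 10^-10 / pi) * 10^6 = 16.4 um

16.4 um


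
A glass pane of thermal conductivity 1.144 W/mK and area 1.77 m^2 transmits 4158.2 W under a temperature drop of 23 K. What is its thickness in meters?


Fourier's law: t = k * A * dT / Q
  t = 1.144 * 1.77 * 23 / 4158.2
  t = 46.57224 / 4158.2 = 0.0112 m

0.0112 m


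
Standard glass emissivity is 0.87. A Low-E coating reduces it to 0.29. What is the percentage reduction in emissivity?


Percentage reduction = (1 - coated/uncoated) * 100
  Ratio = 0.29 / 0.87 = 0.3333
  Reduction = (1 - 0.3333) * 100 = 66.7%

66.7%


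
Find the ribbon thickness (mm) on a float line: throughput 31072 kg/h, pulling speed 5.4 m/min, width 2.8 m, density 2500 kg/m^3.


Ribbon cross-section from mass balance:
  Volume rate = throughput / density = 31072 / 2500 = 12.4288 m^3/h
  thickness = volume rate / (speed * 60 * width), i.e.
  thickness = throughput / (60 * speed * width * density) * 1000
  thickness = 31072 / (60 * 5.4 * 2.8 * 2500) * 1000 = 13.7 mm

13.7 mm


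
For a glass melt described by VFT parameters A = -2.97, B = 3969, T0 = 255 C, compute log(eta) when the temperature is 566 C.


VFT equation: log(eta) = A + B / (T - T0)
  T - T0 = 566 - 255 = 311
  B / (T - T0) = 3969 / 311 = 12.762
  log(eta) = -2.97 + 12.762 = 9.792

9.792


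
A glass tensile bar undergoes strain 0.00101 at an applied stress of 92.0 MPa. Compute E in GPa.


Young's modulus: E = stress / strain
  E = 92.0 MPa / 0.00101 = 91089.11 MPa
Convert to GPa: 91089.11 / 1000 = 91.09 GPa

91.09 GPa


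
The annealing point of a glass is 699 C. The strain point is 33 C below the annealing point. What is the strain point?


Strain point = annealing point - difference:
  T_strain = 699 - 33 = 666 C

666 C


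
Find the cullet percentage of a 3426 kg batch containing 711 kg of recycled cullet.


Cullet ratio = (cullet mass / total batch mass) * 100
  Ratio = 711 / 3426 * 100 = 20.75%

20.75%


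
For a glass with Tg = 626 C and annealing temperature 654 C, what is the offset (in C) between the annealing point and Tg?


Offset = T_anneal - Tg:
  offset = 654 - 626 = 28 C

28 C


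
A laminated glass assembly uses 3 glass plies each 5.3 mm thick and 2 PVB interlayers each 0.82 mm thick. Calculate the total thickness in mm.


Total thickness = glass contribution + PVB contribution
  Glass: 3 * 5.3 = 15.9 mm
  PVB: 2 * 0.82 = 1.64 mm
  Total = 15.9 + 1.64 = 17.54 mm

17.54 mm


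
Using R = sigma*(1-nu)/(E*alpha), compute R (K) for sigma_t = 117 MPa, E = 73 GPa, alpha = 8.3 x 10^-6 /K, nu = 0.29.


Thermal shock resistance: R = sigma * (1 - nu) / (E * alpha)
  Numerator = 117 * (1 - 0.29) = 83.07
  Denominator = 73 * 1000 * (8.3 x 10^-6) = 0.6059
  R = 83.07 / 0.6059 = 137.1 K

137.1 K


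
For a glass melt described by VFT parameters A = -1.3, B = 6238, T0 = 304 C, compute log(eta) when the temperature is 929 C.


VFT equation: log(eta) = A + B / (T - T0)
  T - T0 = 929 - 304 = 625
  B / (T - T0) = 6238 / 625 = 9.981
  log(eta) = -1.3 + 9.981 = 8.681

8.681


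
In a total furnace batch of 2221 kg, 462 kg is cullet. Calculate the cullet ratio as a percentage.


Cullet ratio = (cullet mass / total batch mass) * 100
  Ratio = 462 / 2221 * 100 = 20.8%

20.8%


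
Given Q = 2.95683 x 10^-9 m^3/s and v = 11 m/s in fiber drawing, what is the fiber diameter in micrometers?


Cross-sectional area from continuity:
  A = Q / v = 2.95683 x 10^-9 / 11 = 2.688027 x 10^-10 m^2
Diameter from circular cross-section:
  d = sqrt(4A / pi) * 10^6 (m -> um)
  d = sqrt(4 * 2.688027 x 10^-10 / pi) * 10^6 = 18.5 um

18.5 um


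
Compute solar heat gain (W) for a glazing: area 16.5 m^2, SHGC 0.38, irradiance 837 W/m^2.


Solar heat gain: Q = Area * SHGC * Irradiance
  Q = 16.5 * 0.38 * 837 = 5248 W

5248 W


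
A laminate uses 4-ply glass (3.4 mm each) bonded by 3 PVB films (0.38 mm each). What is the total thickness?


Total thickness = glass contribution + PVB contribution
  Glass: 4 * 3.4 = 13.6 mm
  PVB: 3 * 0.38 = 1.14 mm
  Total = 13.6 + 1.14 = 14.74 mm

14.74 mm


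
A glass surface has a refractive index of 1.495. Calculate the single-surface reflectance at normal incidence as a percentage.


Fresnel reflectance at normal incidence:
  R = ((n - 1)/(n + 1))^2
  (n - 1)/(n + 1) = (1.495 - 1)/(1.495 + 1) = 0.198397
  R = 0.198397^2 = 0.0393614
  R(%) = 0.0393614 * 100 = 3.936%

3.936%


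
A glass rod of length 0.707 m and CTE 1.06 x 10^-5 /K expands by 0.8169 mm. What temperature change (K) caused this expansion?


Rearrange dL = alpha * L0 * dT for dT:
  dT = dL / (alpha * L0)
  dL (m) = 0.8169 / 1000 = 0.0008169
  dT = 0.0008169 / ((1.06 x 10^-5) * 0.707) = 109.0 K

109.0 K


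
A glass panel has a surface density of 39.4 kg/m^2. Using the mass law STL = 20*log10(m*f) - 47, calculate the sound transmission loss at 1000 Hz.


Mass law: STL = 20 * log10(m * f) - 47
  m * f = 39.4 * 1000 = 39400
  log10(39400) = 4.5955
  STL = 20 * 4.5955 - 47 = 91.91 - 47 = 44.9 dB

44.9 dB


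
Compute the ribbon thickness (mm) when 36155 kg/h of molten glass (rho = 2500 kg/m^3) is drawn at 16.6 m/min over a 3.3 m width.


Ribbon cross-section from mass balance:
  Volume rate = throughput / density = 36155 / 2500 = 14.462 m^3/h
  thickness = volume rate / (speed * 60 * width), i.e.
  thickness = throughput / (60 * speed * width * density) * 1000
  thickness = 36155 / (60 * 16.6 * 3.3 * 2500) * 1000 = 4.4 mm

4.4 mm


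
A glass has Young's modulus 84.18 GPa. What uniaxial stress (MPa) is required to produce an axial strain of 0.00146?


Rearrange E = sigma / epsilon:
  sigma = E * epsilon
  E (MPa) = 84.18 * 1000 = 84180
  sigma = 84180 * 0.00146 = 122.9 MPa

122.9 MPa


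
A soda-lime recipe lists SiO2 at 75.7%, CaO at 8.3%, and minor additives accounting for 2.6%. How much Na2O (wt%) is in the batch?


Pieces sum to 100%:
  Na2O = 100 - (SiO2 + CaO + others)
  Na2O = 100 - (75.7 + 8.3 + 2.6) = 13.4%

13.4%


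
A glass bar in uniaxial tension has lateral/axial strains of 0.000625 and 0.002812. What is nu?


Poisson's ratio: nu = lateral strain / axial strain
  nu = 0.000625 / 0.002812 = 0.2223

0.2223


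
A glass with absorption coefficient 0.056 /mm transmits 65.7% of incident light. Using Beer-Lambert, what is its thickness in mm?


Rearrange T = exp(-alpha * thickness):
  thickness = -ln(T) / alpha
  T = 65.7/100 = 0.657
  ln(T) = -0.42007
  -ln(T) = 0.42007
  thickness = 0.42007 / 0.056 = 7.5 mm

7.5 mm


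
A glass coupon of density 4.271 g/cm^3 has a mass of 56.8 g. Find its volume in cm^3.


Rearrange rho = m / V:
  V = m / rho
  V = 56.8 / 4.271 = 13.299 cm^3

13.299 cm^3


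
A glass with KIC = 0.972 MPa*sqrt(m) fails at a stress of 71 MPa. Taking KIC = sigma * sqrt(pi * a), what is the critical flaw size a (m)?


Rearrange KIC = sigma * sqrt(pi * a):
  sqrt(pi * a) = KIC / sigma
  sqrt(pi * a) = 0.972 / 71 = 0.01369
  a = (KIC / sigma)^2 / pi
  a = 0.01369^2 / pi = 0.0000597 m

0.0000597 m


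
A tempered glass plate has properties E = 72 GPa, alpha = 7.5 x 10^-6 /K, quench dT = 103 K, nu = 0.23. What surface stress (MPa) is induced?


Tempering stress: sigma = E * alpha * dT / (1 - nu)
  E (MPa) = 72 * 1000 = 72000
  Numerator = 72000 * (7.5 x 10^-6) * 103 = 55.62
  Denominator = 1 - 0.23 = 0.77
  sigma = 55.62 / 0.77 = 72.2 MPa

72.2 MPa


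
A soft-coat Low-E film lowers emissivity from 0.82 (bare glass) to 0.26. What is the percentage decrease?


Percentage reduction = (1 - coated/uncoated) * 100
  Ratio = 0.26 / 0.82 = 0.3171
  Reduction = (1 - 0.3171) * 100 = 68.3%

68.3%


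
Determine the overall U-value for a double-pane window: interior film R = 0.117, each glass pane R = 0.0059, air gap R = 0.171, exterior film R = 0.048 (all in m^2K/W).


Total thermal resistance (series):
  R_total = R_in + R_glass + R_air + R_glass + R_out
  R_total = 0.117 + 0.0059 + 0.171 + 0.0059 + 0.048 = 0.3478 m^2K/W
U-value = 1 / R_total = 1 / 0.3478 = 2.875 W/m^2K

2.875 W/m^2K


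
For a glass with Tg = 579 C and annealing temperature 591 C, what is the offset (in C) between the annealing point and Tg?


Offset = T_anneal - Tg:
  offset = 591 - 579 = 12 C

12 C


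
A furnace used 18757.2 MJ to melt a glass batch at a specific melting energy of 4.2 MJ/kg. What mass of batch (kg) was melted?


Rearrange E = m * s for m:
  m = E / s
  m = 18757.2 / 4.2 = 4466.0 kg

4466.0 kg


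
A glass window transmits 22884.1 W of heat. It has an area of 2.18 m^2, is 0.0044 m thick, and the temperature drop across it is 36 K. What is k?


Fourier's law rearranged: k = Q * t / (A * dT)
  Numerator = 22884.1 * 0.0044 = 100.69004
  Denominator = 2.18 * 36 = 78.48
  k = 100.69004 / 78.48 = 1.283 W/mK

1.283 W/mK
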